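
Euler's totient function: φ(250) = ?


Factor n: 250 = 2 × 5^3
φ(n) = n · ∏(1 - 1/p) over distinct primes p | n
φ(250) = 250 · (1 - 1/2) · (1 - 1/5) = 100

φ(250) = 100


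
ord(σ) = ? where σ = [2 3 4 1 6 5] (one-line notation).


Cycle decomposition: (1 2 3 4) (5 6)
Cycle lengths: 4, 2
Order = lcm(4, 2) = 4

ord(σ) = 4


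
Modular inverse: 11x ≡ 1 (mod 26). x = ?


Use the extended Euclidean algorithm to write 1 = 11·s + 26·t; then s mod 26 is the inverse.
Euclidean algorithm:
  11 = 0·26 + 11
  26 = 2·11 + 4
  11 = 2·4 + 3
  4 = 1·3 + 1
  3 = 3·1 + 0
gcd(11,26) = 1
Back-substitution gives: 11·(-7) + 26·(3) = 1
So 11⁻¹ ≡ -7 ≡ 19 (mod 26)
Check: 11 × 19 = 209 ≡ 1 (mod 26) ✓

11⁻¹ ≡ 19 (mod 26)


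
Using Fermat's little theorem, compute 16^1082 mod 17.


Fermat's little theorem: if p is prime and gcd(a,p)=1, then a^(p-1) ≡ 1 (mod p)
p = 17 is prime, gcd(16,17) = 1
Reduce exponent: 1082 mod 16 = 10
So 16^1082 ≡ 16^10 (mod 17)
16^10 mod 17 = 1

16^1082 ≡ 1 (mod 17)


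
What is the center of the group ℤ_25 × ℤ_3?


Z(G) = {g ∈ G | gx = xg for all x ∈ G}
Direct product of abelian groups is abelian, so Z(G) = G

Z(ℤ_25 × ℤ_3) = ℤ_25 × ℤ_3


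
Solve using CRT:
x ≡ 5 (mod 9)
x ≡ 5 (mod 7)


m₁ = 9, m₂ = 7, gcd = 1, so CRT applies. M = m₁·m₂ = 63
Let M₁ = M/m₁ = 7, M₂ = M/m₂ = 9
Find y₁ ≡ M₁⁻¹ (mod m₁): 7⁻¹ ≡ 4 (mod 9)
Find y₂ ≡ M₂⁻¹ (mod m₂): 9⁻¹ ≡ 4 (mod 7)
x = a₁·M₁·y₁ + a₂·M₂·y₂ = 5·7·4 + 5·9·4 = 320
Reduce mod 63: x ≡ 5
Check: 5 mod 9 = 5 ✓, 5 mod 7 = 5 ✓

x ≡ 5 (mod 63)


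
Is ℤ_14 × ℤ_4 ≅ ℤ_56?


Comparing ℤ_14 × ℤ_4 and ℤ_56:
gcd(14,4) = 2 ≠ 1. Max element order in ℤ_14×ℤ_4 is lcm(14,4) = 28 < 56, so it has no element of order 56

No, ℤ_14 × ℤ_4 ≇ ℤ_56


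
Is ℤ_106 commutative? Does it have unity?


ℤ_106 is a commutative ring with unity 1; 106 = 2×53 is composite, so 2·53 ≡ 0 gives zero divisors (not an integral domain)
Commutative: Yes
Integral domain: No
Has unity: Yes

ℤ_106: Commutative=Yes, Unity=Yes


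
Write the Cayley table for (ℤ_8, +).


Elements: {0, 1, 2, 3, 4, 5, 6, 7}
Operation: addition mod 8
Entry (a, b) = (a + b) mod 8

Cayley table:
  | 0 | 1 | 2 | 3 | 4 | 5 | 6 | 7
0 | 0 | 1 | 2 | 3 | 4 | 5 | 6 | 7
1 | 1 | 2 | 3 | 4 | 5 | 6 | 7 | 0
2 | 2 | 3 | 4 | 5 | 6 | 7 | 0 | 1
3 | 3 | 4 | 5 | 6 | 7 | 0 | 1 | 2
4 | 4 | 5 | 6 | 7 | 0 | 1 | 2 | 3
5 | 5 | 6 | 7 | 0 | 1 | 2 | 3 | 4
6 | 6 | 7 | 0 | 1 | 2 | 3 | 4 | 5
7 | 7 | 0 | 1 | 2 | 3 | 4 | 5 | 6


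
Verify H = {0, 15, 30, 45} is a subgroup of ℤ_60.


Subgroup test for H = {0, 15, 30, 45} in (ℤ_60, +):
(1) 0 ∈ H? Yes
(2) Closure: for all a,b ∈ H, (a+b) mod 60 ∈ H? Yes
(3) Inverses: for all a ∈ H, -a mod 60 ∈ H? Yes

Yes, H is a subgroup of ℤ_60


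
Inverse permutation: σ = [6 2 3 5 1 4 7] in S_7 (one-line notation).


To find σ⁻¹, swap domain and range:
σ(1) = 6 → σ⁻¹(6) = 1
σ(2) = 2 → σ⁻¹(2) = 2
σ(3) = 3 → σ⁻¹(3) = 3
σ(4) = 5 → σ⁻¹(5) = 4
σ(5) = 1 → σ⁻¹(1) = 5
σ(6) = 4 → σ⁻¹(4) = 6
σ(7) = 7 → σ⁻¹(7) = 7

σ⁻¹ = [5 2 3 6 4 1 7]


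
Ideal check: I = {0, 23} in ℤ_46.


Check ideal conditions for I = {0, 23} in ℤ_46:
(1) I is an additive subgroup? Yes
(2) For r ∈ ℤ_46 and a ∈ I: r·a ∈ I? Yes

Yes, I is an ideal of ℤ_46


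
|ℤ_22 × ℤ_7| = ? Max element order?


|ℤ_22 × ℤ_7| = 22 × 7 = 154
Max element order = lcm(22,7) = 154
Cyclic? Yes (gcd=1)

|ℤ_22×ℤ_7| = 154, max element order = 154


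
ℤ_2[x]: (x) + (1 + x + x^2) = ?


Add coefficients mod 2:
x^0: 0 + 1 = 1 (mod 2)
x^1: 1 + 1 = 0 (mod 2)
x^2: 0 + 1 = 1 (mod 2)
Result: 1 + x^2

f + g = 1 + x^2


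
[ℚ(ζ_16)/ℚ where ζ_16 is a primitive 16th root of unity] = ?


[ℚ(ζ_n):ℚ] = deg Φ_n(x) = φ(n). Here φ(16) = 8

[ℚ(ζ_16)/ℚ where ζ_16 is a primitive 16th root of unity] = 8


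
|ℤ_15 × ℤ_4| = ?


|A × B| = |A| · |B|
|ℤ_15 × ℤ_4| = 15 × 4 = 60

|ℤ_15 × ℤ_4| = 60


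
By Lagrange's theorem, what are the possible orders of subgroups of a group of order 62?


Lagrange's theorem: |H| divides |G|
|G| = 62
Divisors of 62: 1, 2, 31, 62

Possible subgroup orders: {1, 2, 31, 62}


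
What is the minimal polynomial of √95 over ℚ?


√95 satisfies x² - 95 = 0, irreducible over ℚ since 95 is squarefree

Minimal polynomial: x² - 95


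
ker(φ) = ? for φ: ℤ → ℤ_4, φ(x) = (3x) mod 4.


Kernel = preimage of identity
ker(φ) = {x ∈ ℤ : 3x ≡ 0 (mod 4)}. gcd(3,4) = 1, so 3x ≡ 0 (mod 4) ⟺ x ≡ 0 (mod 4/1 = 4). Hence ker(φ) = 4ℤ

ker(φ) = 4ℤ


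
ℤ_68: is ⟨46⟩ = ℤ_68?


g generates ℤ_n iff gcd(g, n) = 1
gcd(46, 68) = 2
Since gcd = 2 ≠ 1, ⟨46⟩ has order 34 < 68, so 46 is not a generator.

No, 46 does not generate ℤ_68


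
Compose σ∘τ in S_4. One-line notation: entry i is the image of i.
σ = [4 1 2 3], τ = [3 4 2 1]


σ∘τ: apply τ first, then σ
1 →τ 3 →σ 2
2 →τ 4 →σ 3
3 →τ 2 →σ 1
4 →τ 1 →σ 4

σ∘τ = [2 3 1 4]


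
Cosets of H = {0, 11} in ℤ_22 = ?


H = {0, 11}, |H| = 2
Number of cosets = |G|/|H| = 22/2 = 11
0 + H = {0, 11}
1 + H = {1, 12}
2 + H = {2, 13}
3 + H = {3, 14}
4 + H = {4, 15}
5 + H = {5, 16}
6 + H = {6, 17}
7 + H = {7, 18}
8 + H = {8, 19}
9 + H = {9, 20}
10 + H = {10, 21}

Cosets: 0+H={0,11}; 1+H={1,12}; 2+H={2,13}; 3+H={3,14}; 4+H={4,15}; 5+H={5,16}; 6+H={6,17}; 7+H={7,18}; 8+H={8,19}; 9+H={9,20}; 10+H={10,21}


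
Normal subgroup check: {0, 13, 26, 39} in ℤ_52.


H = {0, 13, 26, 39} in ℤ_52
ℤ_52 is abelian; every subgroup of an abelian group is normal

Yes, normal subgroup


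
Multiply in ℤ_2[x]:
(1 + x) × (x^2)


Expand and collect like terms; reduce coefficients mod 2:
x^0: 1·0 = 0 ≡ 0 (mod 2)
x^1: 1·0 + 1·0 = 0 ≡ 0 (mod 2)
x^2: 1·1 + 1·0 = 1 ≡ 1 (mod 2)
x^3: 1·1 = 1 ≡ 1 (mod 2)
Result: x^2 + x^3

f · g = x^2 + x^3


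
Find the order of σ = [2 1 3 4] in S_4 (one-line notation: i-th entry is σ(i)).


Cycle decomposition: (1 2)
Cycle lengths: 2
Order = lcm(2) = 2

ord(σ) = 2


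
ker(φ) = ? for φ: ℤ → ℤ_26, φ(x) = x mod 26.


Kernel = preimage of identity
ker(φ) = {x ∈ ℤ : x ≡ 0 (mod 26)} = 26ℤ = {0, ±26, ±52, ...}

ker(φ) = 26ℤ


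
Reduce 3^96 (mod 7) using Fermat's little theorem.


Fermat's little theorem: if p is prime and gcd(a,p)=1, then a^(p-1) ≡ 1 (mod p)
p = 7 is prime, gcd(3,7) = 1
Reduce exponent: 96 mod 6 = 0
So 3^96 ≡ 3^0 (mod 7)
3^0 = 1

3^96 ≡ 1 (mod 7)


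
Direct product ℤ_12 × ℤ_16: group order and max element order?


|ℤ_12 × ℤ_16| = 12 × 16 = 192
Max element order = lcm(12,16) = 48
Cyclic? No (gcd=4)

|ℤ_12×ℤ_16| = 192, max element order = 48


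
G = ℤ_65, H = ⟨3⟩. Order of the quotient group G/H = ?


|⟨3⟩| = n / gcd(3, 65) = 65 / 1 = 65
H is normal (ℤ_65 is abelian).
|G/H| = |G| / |H| = 65 / 65 = 1

|G/H| = 1


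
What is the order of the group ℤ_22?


ℤ_n has n elements.

|ℤ_22| = 22


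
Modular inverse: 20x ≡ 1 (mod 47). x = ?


Use the extended Euclidean algorithm to write 1 = 20·s + 47·t; then s mod 47 is the inverse.
Euclidean algorithm:
  20 = 0·47 + 20
  47 = 2·20 + 7
  20 = 2·7 + 6
  7 = 1·6 + 1
  6 = 6·1 + 0
gcd(20,47) = 1
Back-substitution gives: 20·(-7) + 47·(3) = 1
So 20⁻¹ ≡ -7 ≡ 40 (mod 47)
Check: 20 × 40 = 800 ≡ 1 (mod 47) ✓

20⁻¹ ≡ 40 (mod 47)


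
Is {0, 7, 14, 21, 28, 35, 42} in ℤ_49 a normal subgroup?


H = {0, 7, 14, 21, 28, 35, 42} in ℤ_49
ℤ_49 is abelian; every subgroup of an abelian group is normal

Yes, normal subgroup


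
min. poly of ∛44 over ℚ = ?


∛44 satisfies x³ - 44 = 0, irreducible over ℚ (no rational root; 44 is not a perfect cube)

Minimal polynomial: x³ - 44


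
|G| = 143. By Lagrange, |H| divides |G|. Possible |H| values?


Lagrange's theorem: |H| divides |G|
|G| = 143
Divisors of 143: 1, 11, 13, 143

Possible subgroup orders: {1, 11, 13, 143}


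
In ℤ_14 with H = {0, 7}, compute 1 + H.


1 + H = {1 + h (mod 14) : h ∈ H}
1+0=1, 1+7=8

1 + H = {1, 8}


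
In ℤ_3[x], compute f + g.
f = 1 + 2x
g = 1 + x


Add coefficients mod 3:
x^0: 1 + 1 = 2 (mod 3)
x^1: 2 + 1 = 0 (mod 3)
Result: 2

f + g = 2


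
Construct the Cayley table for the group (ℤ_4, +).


Elements: {0, 1, 2, 3}
Operation: addition mod 4
Entry (a, b) = (a + b) mod 4

Cayley table:
  | 0 | 1 | 2 | 3
0 | 0 | 1 | 2 | 3
1 | 1 | 2 | 3 | 0
2 | 2 | 3 | 0 | 1
3 | 3 | 0 | 1 | 2


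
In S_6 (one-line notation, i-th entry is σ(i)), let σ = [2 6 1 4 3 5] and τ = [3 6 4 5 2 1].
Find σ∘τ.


σ∘τ: apply τ first, then σ
1 →τ 3 →σ 1
2 →τ 6 →σ 5
3 →τ 4 →σ 4
4 →τ 5 →σ 3
5 →τ 2 →σ 6
6 →τ 1 →σ 2

σ∘τ = [1 5 4 3 6 2]


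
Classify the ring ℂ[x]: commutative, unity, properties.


Polynomial ring over ℂ (an integral domain) is a commutative integral domain with unity 1
Commutative: Yes
Integral domain: Yes
Has unity: Yes

ℂ[x]: Commutative=Yes, Unity=Yes


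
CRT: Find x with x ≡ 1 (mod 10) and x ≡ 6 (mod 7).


m₁ = 10, m₂ = 7, gcd = 1, so CRT applies. M = m₁·m₂ = 70
Let M₁ = M/m₁ = 7, M₂ = M/m₂ = 10
Find y₁ ≡ M₁⁻¹ (mod m₁): 7⁻¹ ≡ 3 (mod 10)
Find y₂ ≡ M₂⁻¹ (mod m₂): 10⁻¹ ≡ 5 (mod 7)
x = a₁·M₁·y₁ + a₂·M₂·y₂ = 1·7·3 + 6·10·5 = 321
Reduce mod 70: x ≡ 41
Check: 41 mod 10 = 1 ✓, 41 mod 7 = 6 ✓

x ≡ 41 (mod 70)


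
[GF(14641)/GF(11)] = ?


GF(14641) = GF(11^4), so the extension degree is 4

[GF(14641)/GF(11)] = 4


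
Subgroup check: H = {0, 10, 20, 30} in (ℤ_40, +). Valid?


Subgroup test for H = {0, 10, 20, 30} in (ℤ_40, +):
(1) 0 ∈ H? Yes
(2) Closure: for all a,b ∈ H, (a+b) mod 40 ∈ H? Yes
(3) Inverses: for all a ∈ H, -a mod 40 ∈ H? Yes

Yes, H is a subgroup of ℤ_40


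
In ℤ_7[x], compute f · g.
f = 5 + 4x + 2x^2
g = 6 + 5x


Expand and collect like terms; reduce coefficients mod 7:
x^0: 5·6 = 30 ≡ 2 (mod 7)
x^1: 5·5 + 4·6 = 49 ≡ 0 (mod 7)
x^2: 4·5 + 2·6 = 32 ≡ 4 (mod 7)
x^3: 2·5 = 10 ≡ 3 (mod 7)
Result: 2 + 4x^2 + 3x^3

f · g = 2 + 4x^2 + 3x^3


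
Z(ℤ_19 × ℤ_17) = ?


Z(G) = {g ∈ G | gx = xg for all x ∈ G}
Direct product of abelian groups is abelian, so Z(G) = G

Z(ℤ_19 × ℤ_17) = ℤ_19 × ℤ_17


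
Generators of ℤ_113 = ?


g generates ℤ_n iff gcd(g,n) = 1
Prime factors of 113: 113
Generators are g ∈ {1,...,112} not divisible by any of these primes.
Generators: {1, 2, 3, 4, 5, 6, 7, 8, 9, 10, 11, 12, 13, 14, 15, 16, 17, 18, 19, 20, 21, 22, 23, 24, 25, 26, 27, 28, 29, 30, 31, 32, 33, 34, 35, 36, 37, 38, 39, 40, 41, 42, 43, 44, 45, 46, 47, 48, 49, 50, 51, 52, 53, 54, 55, 56, 57, 58, 59, 60, 61, 62, 63, 64, 65, 66, 67, 68, 69, 70, 71, 72, 73, 74, 75, 76, 77, 78, 79, 80, 81, 82, 83, 84, 85, 86, 87, 88, 89, 90, 91, 92, 93, 94, 95, 96, 97, 98, 99, 100, 101, 102, 103, 104, 105, 106, 107, 108, 109, 110, 111, 112}
Number of generators = φ(113) = 112

Generators of ℤ_113 = {1, 2, 3, 4, 5, 6, 7, 8, 9, 10, 11, 12, 13, 14, 15, 16, 17, 18, 19, 20, 21, 22, 23, 24, 25, 26, 27, 28, 29, 30, 31, 32, 33, 34, 35, 36, 37, 38, 39, 40, 41, 42, 43, 44, 45, 46, 47, 48, 49, 50, 51, 52, 53, 54, 55, 56, 57, 58, 59, 60, 61, 62, 63, 64, 65, 66, 67, 68, 69, 70, 71, 72, 73, 74, 75, 76, 77, 78, 79, 80, 81, 82, 83, 84, 85, 86, 87, 88, 89, 90, 91, 92, 93, 94, 95, 96, 97, 98, 99, 100, 101, 102, 103, 104, 105, 106, 107, 108, 109, 110, 111, 112}


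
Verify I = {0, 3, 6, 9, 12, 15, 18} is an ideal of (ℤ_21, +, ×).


Check ideal conditions for I = {0, 3, 6, 9, 12, 15, 18} in ℤ_21:
(1) I is an additive subgroup? Yes
(2) For r ∈ ℤ_21 and a ∈ I: r·a ∈ I? Yes

Yes, I is an ideal of ℤ_21


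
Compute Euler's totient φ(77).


Factor n: 77 = 7 × 11
φ(n) = n · ∏(1 - 1/p) over distinct primes p | n
φ(77) = 77 · (1 - 1/7) · (1 - 1/11) = 60

φ(77) = 60


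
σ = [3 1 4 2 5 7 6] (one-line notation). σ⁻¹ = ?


To find σ⁻¹, swap domain and range:
σ(1) = 3 → σ⁻¹(3) = 1
σ(2) = 1 → σ⁻¹(1) = 2
σ(3) = 4 → σ⁻¹(4) = 3
σ(4) = 2 → σ⁻¹(2) = 4
σ(5) = 5 → σ⁻¹(5) = 5
σ(6) = 7 → σ⁻¹(7) = 6
σ(7) = 6 → σ⁻¹(6) = 7

σ⁻¹ = [2 4 1 3 5 7 6]


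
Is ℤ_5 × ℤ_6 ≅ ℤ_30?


Comparing ℤ_5 × ℤ_6 and ℤ_30:
gcd(5,6) = 1, so ℤ_5 × ℤ_6 ≅ ℤ_30 (CRT)

Yes, ℤ_5 × ℤ_6 ≅ ℤ_30


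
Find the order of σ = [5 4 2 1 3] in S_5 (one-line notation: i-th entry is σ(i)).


Cycle decomposition: (1 5 3 2 4)
Cycle lengths: 5
Order = lcm(5) = 5

ord(σ) = 5


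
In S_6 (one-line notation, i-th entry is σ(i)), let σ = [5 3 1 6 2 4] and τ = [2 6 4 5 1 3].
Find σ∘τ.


σ∘τ: apply τ first, then σ
1 →τ 2 →σ 3
2 →τ 6 →σ 4
3 →τ 4 →σ 6
4 →τ 5 →σ 2
5 →τ 1 →σ 5
6 →τ 3 →σ 1

σ∘τ = [3 4 6 2 5 1]


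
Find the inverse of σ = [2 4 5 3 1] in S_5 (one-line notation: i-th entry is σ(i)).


To find σ⁻¹, swap domain and range:
σ(1) = 2 → σ⁻¹(2) = 1
σ(2) = 4 → σ⁻¹(4) = 2
σ(3) = 5 → σ⁻¹(5) = 3
σ(4) = 3 → σ⁻¹(3) = 4
σ(5) = 1 → σ⁻¹(1) = 5

σ⁻¹ = [5 1 4 2 3]


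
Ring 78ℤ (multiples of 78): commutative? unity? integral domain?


78ℤ is a commutative ring under +,× but has no multiplicative identity (1 ∉ 78ℤ); it has no zero divisors, but without unity it is not an integral domain
Commutative: Yes
Integral domain: No
Has unity: No

78ℤ (multiples of 78): Commutative=Yes, Unity=No


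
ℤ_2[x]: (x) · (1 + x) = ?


Expand and collect like terms; reduce coefficients mod 2:
x^0: 0·1 = 0 ≡ 0 (mod 2)
x^1: 0·1 + 1·1 = 1 ≡ 1 (mod 2)
x^2: 1·1 = 1 ≡ 1 (mod 2)
Result: x + x^2

f · g = x + x^2


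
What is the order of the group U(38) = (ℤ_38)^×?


U(n) is the group of units mod n; |U(n)| = φ(n)
|U(38)| = φ(38) = 18

|U(38) = (ℤ_38)^×| = 18


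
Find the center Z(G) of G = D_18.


Z(G) = {g ∈ G | gx = xg for all x ∈ G}
For even n, Z(D_n) = {e, r^(n/2)}: the 180° rotation r^9 commutes with every reflection and rotation

Z(D_18) = {e, r^9}


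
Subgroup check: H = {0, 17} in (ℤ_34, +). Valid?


Subgroup test for H = {0, 17} in (ℤ_34, +):
(1) 0 ∈ H? Yes
(2) Closure: for all a,b ∈ H, (a+b) mod 34 ∈ H? Yes
(3) Inverses: for all a ∈ H, -a mod 34 ∈ H? Yes

Yes, H is a subgroup of ℤ_34


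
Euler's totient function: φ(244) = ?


Factor n: 244 = 2^2 × 61
φ(n) = n · ∏(1 - 1/p) over distinct primes p | n
φ(244) = 244 · (1 - 1/2) · (1 - 1/61) = 120

φ(244) = 120


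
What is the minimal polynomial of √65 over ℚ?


√65 satisfies x² - 65 = 0, irreducible over ℚ since 65 is squarefree

Minimal polynomial: x² - 65


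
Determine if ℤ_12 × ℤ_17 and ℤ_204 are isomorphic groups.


Comparing ℤ_12 × ℤ_17 and ℤ_204:
gcd(12,17) = 1, so ℤ_12 × ℤ_17 ≅ ℤ_204 (CRT)

Yes, ℤ_12 × ℤ_17 ≅ ℤ_204


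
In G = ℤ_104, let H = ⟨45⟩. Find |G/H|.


|⟨45⟩| = n / gcd(45, 104) = 104 / 1 = 104
H is normal (ℤ_104 is abelian).
|G/H| = |G| / |H| = 104 / 104 = 1

|G/H| = 1


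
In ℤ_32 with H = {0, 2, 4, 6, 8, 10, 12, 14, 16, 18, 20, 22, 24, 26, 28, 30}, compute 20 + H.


20 + H = {20 + h (mod 32) : h ∈ H}
20+0=20, 20+2=22, 20+4=24, 20+6=26, 20+8=28, 20+10=30, 20+12=0, 20+14=2, 20+16=4, 20+18=6, 20+20=8, 20+22=10, 20+24=12, 20+26=14, 20+28=16, 20+30=18
20 + H = {0, 2, 4, 6, 8, 10, 12, 14, 16, 18, 20, 22, 24, 26, 28, 30} = 0 + H

20 + H = {0, 2, 4, 6, 8, 10, 12, 14, 16, 18, 20, 22, 24, 26, 28, 30}


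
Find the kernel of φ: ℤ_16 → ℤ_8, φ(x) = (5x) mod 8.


Kernel = preimage of identity
ker(φ) = {x ∈ ℤ_16 : 5x ≡ 0 (mod 8)}. Since 8 | 16, φ is well-defined. The kernel is the cyclic subgroup ⟨8⟩ of ℤ_16 (order 2), i.e. {0, 8}

ker(φ) = {0, 8}


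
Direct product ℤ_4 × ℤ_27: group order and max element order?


|ℤ_4 × ℤ_27| = 4 × 27 = 108
Max element order = lcm(4,27) = 108
Cyclic? Yes (gcd=1)

|ℤ_4×ℤ_27| = 108, max element order = 108


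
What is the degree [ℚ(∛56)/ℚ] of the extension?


∛56 has minimal polynomial x³ - 56 (irreducible over ℚ since 56 is not a perfect cube)

[ℚ(∛56)/ℚ] = 3


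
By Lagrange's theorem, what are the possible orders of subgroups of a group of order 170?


Lagrange's theorem: |H| divides |G|
|G| = 170
Divisors of 170: 1, 2, 5, 10, 17, 34, 85, 170

Possible subgroup orders: {1, 2, 5, 10, 17, 34, 85, 170}


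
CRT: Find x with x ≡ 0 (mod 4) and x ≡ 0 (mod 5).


m₁ = 4, m₂ = 5, gcd = 1, so CRT applies. M = m₁·m₂ = 20
Let M₁ = M/m₁ = 5, M₂ = M/m₂ = 4
Find y₁ ≡ M₁⁻¹ (mod m₁): 5⁻¹ ≡ 1 (mod 4)
Find y₂ ≡ M₂⁻¹ (mod m₂): 4⁻¹ ≡ 4 (mod 5)
x = a₁·M₁·y₁ + a₂·M₂·y₂ = 0·5·1 + 0·4·4 = 0
Reduce mod 20: x ≡ 0
Check: 0 mod 4 = 0 ✓, 0 mod 5 = 0 ✓

x ≡ 0 (mod 20)


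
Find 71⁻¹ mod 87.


Use the extended Euclidean algorithm to write 1 = 71·s + 87·t; then s mod 87 is the inverse.
Euclidean algorithm:
  71 = 0·87 + 71
  87 = 1·71 + 16
  71 = 4·16 + 7
  16 = 2·7 + 2
  7 = 3·2 + 1
  2 = 2·1 + 0
gcd(71,87) = 1
Back-substitution gives: 71·(38) + 87·(-31) = 1
So 71⁻¹ ≡ 38 ≡ 38 (mod 87)
Check: 71 × 38 = 2698 ≡ 1 (mod 87) ✓

71⁻¹ ≡ 38 (mod 87)


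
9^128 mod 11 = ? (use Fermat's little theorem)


Fermat's little theorem: if p is prime and gcd(a,p)=1, then a^(p-1) ≡ 1 (mod p)
p = 11 is prime, gcd(9,11) = 1
Reduce exponent: 128 mod 10 = 8
So 9^128 ≡ 9^8 (mod 11)
9^8 mod 11 = 3

9^128 ≡ 3 (mod 11)


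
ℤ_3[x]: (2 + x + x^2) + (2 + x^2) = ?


Add coefficients mod 3:
x^0: 2 + 2 = 1 (mod 3)
x^1: 1 + 0 = 1 (mod 3)
x^2: 1 + 1 = 2 (mod 3)
Result: 1 + x + 2x^2

f + g = 1 + x + 2x^2


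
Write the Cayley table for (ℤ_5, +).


Elements: {0, 1, 2, 3, 4}
Operation: addition mod 5
Entry (a, b) = (a + b) mod 5

Cayley table:
  | 0 | 1 | 2 | 3 | 4
0 | 0 | 1 | 2 | 3 | 4
1 | 1 | 2 | 3 | 4 | 0
2 | 2 | 3 | 4 | 0 | 1
3 | 3 | 4 | 0 | 1 | 2
4 | 4 | 0 | 1 | 2 | 3


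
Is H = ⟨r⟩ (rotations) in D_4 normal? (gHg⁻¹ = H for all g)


H = ⟨r⟩ (rotations) in D_4
The rotation subgroup ⟨r⟩ has index 2 in D_4, so it is normal

Yes, normal subgroup


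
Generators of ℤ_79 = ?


g generates ℤ_n iff gcd(g,n) = 1
Prime factors of 79: 79
Generators are g ∈ {1,...,78} not divisible by any of these primes.
Generators: {1, 2, 3, 4, 5, 6, 7, 8, 9, 10, 11, 12, 13, 14, 15, 16, 17, 18, 19, 20, 21, 22, 23, 24, 25, 26, 27, 28, 29, 30, 31, 32, 33, 34, 35, 36, 37, 38, 39, 40, 41, 42, 43, 44, 45, 46, 47, 48, 49, 50, 51, 52, 53, 54, 55, 56, 57, 58, 59, 60, 61, 62, 63, 64, 65, 66, 67, 68, 69, 70, 71, 72, 73, 74, 75, 76, 77, 78}
Number of generators = φ(79) = 78

Generators of ℤ_79 = {1, 2, 3, 4, 5, 6, 7, 8, 9, 10, 11, 12, 13, 14, 15, 16, 17, 18, 19, 20, 21, 22, 23, 24, 25, 26, 27, 28, 29, 30, 31, 32, 33, 34, 35, 36, 37, 38, 39, 40, 41, 42, 43, 44, 45, 46, 47, 48, 49, 50, 51, 52, 53, 54, 55, 56, 57, 58, 59, 60, 61, 62, 63, 64, 65, 66, 67, 68, 69, 70, 71, 72, 73, 74, 75, 76, 77, 78}


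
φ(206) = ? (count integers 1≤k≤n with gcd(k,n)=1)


Factor n: 206 = 2 × 103
φ(n) = n · ∏(1 - 1/p) over distinct primes p | n
φ(206) = 206 · (1 - 1/2) · (1 - 1/103) = 102

φ(206) = 102


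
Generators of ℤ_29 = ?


g generates ℤ_n iff gcd(g,n) = 1
Prime factors of 29: 29
Generators are g ∈ {1,...,28} not divisible by any of these primes.
Generators: {1, 2, 3, 4, 5, 6, 7, 8, 9, 10, 11, 12, 13, 14, 15, 16, 17, 18, 19, 20, 21, 22, 23, 24, 25, 26, 27, 28}
Number of generators = φ(29) = 28

Generators of ℤ_29 = {1, 2, 3, 4, 5, 6, 7, 8, 9, 10, 11, 12, 13, 14, 15, 16, 17, 18, 19, 20, 21, 22, 23, 24, 25, 26, 27, 28}


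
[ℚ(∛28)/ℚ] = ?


∛28 has minimal polynomial x³ - 28 (irreducible over ℚ since 28 is not a perfect cube)

[ℚ(∛28)/ℚ] = 3


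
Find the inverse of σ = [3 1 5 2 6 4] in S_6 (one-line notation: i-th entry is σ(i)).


To find σ⁻¹, swap domain and range:
σ(1) = 3 → σ⁻¹(3) = 1
σ(2) = 1 → σ⁻¹(1) = 2
σ(3) = 5 → σ⁻¹(5) = 3
σ(4) = 2 → σ⁻¹(2) = 4
σ(5) = 6 → σ⁻¹(6) = 5
σ(6) = 4 → σ⁻¹(4) = 6

σ⁻¹ = [2 4 1 6 3 5]


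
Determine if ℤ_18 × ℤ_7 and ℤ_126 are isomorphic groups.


Comparing ℤ_18 × ℤ_7 and ℤ_126:
gcd(18,7) = 1, so ℤ_18 × ℤ_7 ≅ ℤ_126 (CRT)

Yes, ℤ_18 × ℤ_7 ≅ ℤ_126


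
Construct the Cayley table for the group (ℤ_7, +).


Elements: {0, 1, 2, 3, 4, 5, 6}
Operation: addition mod 7
Entry (a, b) = (a + b) mod 7

Cayley table:
  | 0 | 1 | 2 | 3 | 4 | 5 | 6
0 | 0 | 1 | 2 | 3 | 4 | 5 | 6
1 | 1 | 2 | 3 | 4 | 5 | 6 | 0
2 | 2 | 3 | 4 | 5 | 6 | 0 | 1
3 | 3 | 4 | 5 | 6 | 0 | 1 | 2
4 | 4 | 5 | 6 | 0 | 1 | 2 | 3
5 | 5 | 6 | 0 | 1 | 2 | 3 | 4
6 | 6 | 0 | 1 | 2 | 3 | 4 | 5


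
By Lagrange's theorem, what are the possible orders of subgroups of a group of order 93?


Lagrange's theorem: |H| divides |G|
|G| = 93
Divisors of 93: 1, 3, 31, 93

Possible subgroup orders: {1, 3, 31, 93}


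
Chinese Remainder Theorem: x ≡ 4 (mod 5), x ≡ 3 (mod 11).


m₁ = 5, m₂ = 11, gcd = 1, so CRT applies. M = m₁·m₂ = 55
Let M₁ = M/m₁ = 11, M₂ = M/m₂ = 5
Find y₁ ≡ M₁⁻¹ (mod m₁): 11⁻¹ ≡ 1 (mod 5)
Find y₂ ≡ M₂⁻¹ (mod m₂): 5⁻¹ ≡ 9 (mod 11)
x = a₁·M₁·y₁ + a₂·M₂·y₂ = 4·11·1 + 3·5·9 = 179
Reduce mod 55: x ≡ 14
Check: 14 mod 5 = 4 ✓, 14 mod 11 = 3 ✓

x ≡ 14 (mod 55)


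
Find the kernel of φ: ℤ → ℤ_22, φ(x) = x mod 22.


Kernel = preimage of identity
ker(φ) = {x ∈ ℤ : x ≡ 0 (mod 22)} = 22ℤ = {0, ±22, ±44, ...}

ker(φ) = 22ℤ


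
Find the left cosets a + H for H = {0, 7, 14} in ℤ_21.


H = {0, 7, 14}, |H| = 3
Number of cosets = |G|/|H| = 21/3 = 7
0 + H = {0, 7, 14}
1 + H = {1, 8, 15}
2 + H = {2, 9, 16}
3 + H = {3, 10, 17}
4 + H = {4, 11, 18}
5 + H = {5, 12, 19}
6 + H = {6, 13, 20}

Cosets: 0+H={0,7,14}; 1+H={1,8,15}; 2+H={2,9,16}; 3+H={3,10,17}; 4+H={4,11,18}; 5+H={5,12,19}; 6+H={6,13,20}


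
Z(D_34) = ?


Z(G) = {g ∈ G | gx = xg for all x ∈ G}
For even n, Z(D_n) = {e, r^(n/2)}: the 180° rotation r^17 commutes with every reflection and rotation

Z(D_34) = {e, r^17}


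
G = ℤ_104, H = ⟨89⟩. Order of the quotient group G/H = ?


|⟨89⟩| = n / gcd(89, 104) = 104 / 1 = 104
H is normal (ℤ_104 is abelian).
|G/H| = |G| / |H| = 104 / 104 = 1

|G/H| = 1


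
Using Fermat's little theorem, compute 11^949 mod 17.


Fermat's little theorem: if p is prime and gcd(a,p)=1, then a^(p-1) ≡ 1 (mod p)
p = 17 is prime, gcd(11,17) = 1
Reduce exponent: 949 mod 16 = 5
So 11^949 ≡ 11^5 (mod 17)
11^5 mod 17 = 10

11^949 ≡ 10 (mod 17)


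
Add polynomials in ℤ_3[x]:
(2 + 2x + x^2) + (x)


Add coefficients mod 3:
x^0: 2 + 0 = 2 (mod 3)
x^1: 2 + 1 = 0 (mod 3)
x^2: 1 + 0 = 1 (mod 3)
Result: 2 + x^2

f + g = 2 + x^2


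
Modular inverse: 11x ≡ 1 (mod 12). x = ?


Use the extended Euclidean algorithm to write 1 = 11·s + 12·t; then s mod 12 is the inverse.
Euclidean algorithm:
  11 = 0·12 + 11
  12 = 1·11 + 1
  11 = 11·1 + 0
gcd(11,12) = 1
Back-substitution gives: 11·(-1) + 12·(1) = 1
So 11⁻¹ ≡ -1 ≡ 11 (mod 12)
Check: 11 × 11 = 121 ≡ 1 (mod 12) ✓

11⁻¹ ≡ 11 (mod 12)


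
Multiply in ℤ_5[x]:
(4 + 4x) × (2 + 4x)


Expand and collect like terms; reduce coefficients mod 5:
x^0: 4·2 = 8 ≡ 3 (mod 5)
x^1: 4·4 + 4·2 = 24 ≡ 4 (mod 5)
x^2: 4·4 = 16 ≡ 1 (mod 5)
Result: 3 + 4x + x^2

f · g = 3 + 4x + x^2


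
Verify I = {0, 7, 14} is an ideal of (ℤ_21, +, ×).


Check ideal conditions for I = {0, 7, 14} in ℤ_21:
(1) I is an additive subgroup? Yes
(2) For r ∈ ℤ_21 and a ∈ I: r·a ∈ I? Yes

Yes, I is an ideal of ℤ_21


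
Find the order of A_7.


|A_n| = n!/2 (even permutations)
|A_7| = 7!/2 = 5040/2 = 2520

|A_7| = 2520


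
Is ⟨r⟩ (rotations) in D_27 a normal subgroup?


H = ⟨r⟩ (rotations) in D_27
The rotation subgroup ⟨r⟩ has index 2 in D_27, so it is normal

Yes, normal subgroup


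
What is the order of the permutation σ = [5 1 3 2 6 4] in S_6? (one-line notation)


Cycle decomposition: (1 5 6 4 2)
Cycle lengths: 5
Order = lcm(5) = 5

ord(σ) = 5


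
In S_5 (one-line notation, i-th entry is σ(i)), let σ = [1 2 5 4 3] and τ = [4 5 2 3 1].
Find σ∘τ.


σ∘τ: apply τ first, then σ
1 →τ 4 →σ 4
2 →τ 5 →σ 3
3 →τ 2 →σ 2
4 →τ 3 →σ 5
5 →τ 1 →σ 1

σ∘τ = [4 3 2 5 1]


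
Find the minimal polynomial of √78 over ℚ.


√78 satisfies x² - 78 = 0, irreducible over ℚ since 78 is squarefree

Minimal polynomial: x² - 78


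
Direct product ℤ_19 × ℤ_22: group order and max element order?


|ℤ_19 × ℤ_22| = 19 × 22 = 418
Max element order = lcm(19,22) = 418
Cyclic? Yes (gcd=1)

|ℤ_19×ℤ_22| = 418, max element order = 418


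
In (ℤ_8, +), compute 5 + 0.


Operation: addition mod 8
5 + 0 = (a + b) mod 8 with a = 5, b = 0

5 + 0 = 5


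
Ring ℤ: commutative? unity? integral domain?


integers form a commutative ring with unity 1; no zero divisors
Commutative: Yes
Integral domain: Yes
Has unity: Yes

ℤ: Commutative=Yes, Unity=Yes


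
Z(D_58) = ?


Z(G) = {g ∈ G | gx = xg for all x ∈ G}
For even n, Z(D_n) = {e, r^(n/2)}: the 180° rotation r^29 commutes with every reflection and rotation

Z(D_58) = {e, r^29}


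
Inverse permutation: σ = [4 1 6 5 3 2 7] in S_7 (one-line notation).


To find σ⁻¹, swap domain and range:
σ(1) = 4 → σ⁻¹(4) = 1
σ(2) = 1 → σ⁻¹(1) = 2
σ(3) = 6 → σ⁻¹(6) = 3
σ(4) = 5 → σ⁻¹(5) = 4
σ(5) = 3 → σ⁻¹(3) = 5
σ(6) = 2 → σ⁻¹(2) = 6
σ(7) = 7 → σ⁻¹(7) = 7

σ⁻¹ = [2 6 5 1 4 3 7]


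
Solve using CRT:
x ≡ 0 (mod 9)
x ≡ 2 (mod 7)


m₁ = 9, m₂ = 7, gcd = 1, so CRT applies. M = m₁·m₂ = 63
Let M₁ = M/m₁ = 7, M₂ = M/m₂ = 9
Find y₁ ≡ M₁⁻¹ (mod m₁): 7⁻¹ ≡ 4 (mod 9)
Find y₂ ≡ M₂⁻¹ (mod m₂): 9⁻¹ ≡ 4 (mod 7)
x = a₁·M₁·y₁ + a₂·M₂·y₂ = 0·7·4 + 2·9·4 = 72
Reduce mod 63: x ≡ 9
Check: 9 mod 9 = 0 ✓, 9 mod 7 = 2 ✓

x ≡ 9 (mod 63)


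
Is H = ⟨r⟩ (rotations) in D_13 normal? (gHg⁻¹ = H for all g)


H = ⟨r⟩ (rotations) in D_13
The rotation subgroup ⟨r⟩ has index 2 in D_13, so it is normal

Yes, normal subgroup


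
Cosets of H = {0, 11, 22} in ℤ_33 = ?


H = {0, 11, 22}, |H| = 3
Number of cosets = |G|/|H| = 33/3 = 11
0 + H = {0, 11, 22}
1 + H = {1, 12, 23}
2 + H = {2, 13, 24}
3 + H = {3, 14, 25}
4 + H = {4, 15, 26}
5 + H = {5, 16, 27}
6 + H = {6, 17, 28}
7 + H = {7, 18, 29}
8 + H = {8, 19, 30}
9 + H = {9, 20, 31}
10 + H = {10, 21, 32}

Cosets: 0+H={0,11,22}; 1+H={1,12,23}; 2+H={2,13,24}; 3+H={3,14,25}; 4+H={4,15,26}; 5+H={5,16,27}; 6+H={6,17,28}; 7+H={7,18,29}; 8+H={8,19,30}; 9+H={9,20,31}; 10+H={10,21,32}


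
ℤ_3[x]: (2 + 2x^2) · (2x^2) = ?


Expand and collect like terms; reduce coefficients mod 3:
x^0: 2·0 = 0 ≡ 0 (mod 3)
x^1: 2·0 + 0·0 = 0 ≡ 0 (mod 3)
x^2: 2·2 + 0·0 + 2·0 = 4 ≡ 1 (mod 3)
x^3: 0·2 + 2·0 = 0 ≡ 0 (mod 3)
x^4: 2·2 = 4 ≡ 1 (mod 3)
Result: x^2 + x^4

f · g = x^2 + x^4


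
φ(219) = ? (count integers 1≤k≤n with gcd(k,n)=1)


Factor n: 219 = 3 × 73
φ(n) = n · ∏(1 - 1/p) over distinct primes p | n
φ(219) = 219 · (1 - 1/3) · (1 - 1/73) = 144

φ(219) = 144


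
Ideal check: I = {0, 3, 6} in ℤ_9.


Check ideal conditions for I = {0, 3, 6} in ℤ_9:
(1) I is an additive subgroup? Yes
(2) For r ∈ ℤ_9 and a ∈ I: r·a ∈ I? Yes

Yes, I is an ideal of ℤ_9


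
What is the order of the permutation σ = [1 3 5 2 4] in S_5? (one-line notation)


Cycle decomposition: (2 3 5 4)
Cycle lengths: 4
Order = lcm(4) = 4

ord(σ) = 4


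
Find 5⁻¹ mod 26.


Use the extended Euclidean algorithm to write 1 = 5·s + 26·t; then s mod 26 is the inverse.
Euclidean algorithm:
  5 = 0·26 + 5
  26 = 5·5 + 1
  5 = 5·1 + 0
gcd(5,26) = 1
Back-substitution gives: 5·(-5) + 26·(1) = 1
So 5⁻¹ ≡ -5 ≡ 21 (mod 26)
Check: 5 × 21 = 105 ≡ 1 (mod 26) ✓

5⁻¹ ≡ 21 (mod 26)


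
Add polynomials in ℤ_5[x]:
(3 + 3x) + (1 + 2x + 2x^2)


Add coefficients mod 5:
x^0: 3 + 1 = 4 (mod 5)
x^1: 3 + 2 = 0 (mod 5)
x^2: 0 + 2 = 2 (mod 5)
Result: 4 + 2x^2

f + g = 4 + 2x^2


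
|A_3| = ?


|A_n| = n!/2 (even permutations)
|A_3| = 3!/2 = 6/2 = 3

|A_3| = 3


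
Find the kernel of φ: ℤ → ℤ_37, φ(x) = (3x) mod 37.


Kernel = preimage of identity
ker(φ) = {x ∈ ℤ : 3x ≡ 0 (mod 37)}. gcd(3,37) = 1, so 3x ≡ 0 (mod 37) ⟺ x ≡ 0 (mod 37/1 = 37). Hence ker(φ) = 37ℤ

ker(φ) = 37ℤ


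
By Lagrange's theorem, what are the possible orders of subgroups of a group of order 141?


Lagrange's theorem: |H| divides |G|
|G| = 141
Divisors of 141: 1, 3, 47, 141

Possible subgroup orders: {1, 3, 47, 141}


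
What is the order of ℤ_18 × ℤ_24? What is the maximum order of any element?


|ℤ_18 × ℤ_24| = 18 × 24 = 432
Max element order = lcm(18,24) = 72
Cyclic? No (gcd=6)

|ℤ_18×ℤ_24| = 432, max element order = 72


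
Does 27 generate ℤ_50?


g generates ℤ_n iff gcd(g, n) = 1
gcd(27, 50) = 1
Since gcd = 1, 27 is a generator.

Yes, 27 generates ℤ_50


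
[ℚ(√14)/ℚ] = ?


√14 has minimal polynomial x² - 14 (irreducible over ℚ since 14 is squarefree)

[ℚ(√14)/ℚ] = 2


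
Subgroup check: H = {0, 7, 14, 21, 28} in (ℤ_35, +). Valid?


Subgroup test for H = {0, 7, 14, 21, 28} in (ℤ_35, +):
(1) 0 ∈ H? Yes
(2) Closure: for all a,b ∈ H, (a+b) mod 35 ∈ H? Yes
(3) Inverses: for all a ∈ H, -a mod 35 ∈ H? Yes

Yes, H is a subgroup of ℤ_35


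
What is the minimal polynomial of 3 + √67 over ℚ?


Let α = 3 + √67. Then α - 3 = √67, so (α - 3)² = 67, giving α² - 6α - 58 = 0. Degree 2 and α ∉ ℚ, so this is the minimal polynomial.

Minimal polynomial: x² - 6x - 58


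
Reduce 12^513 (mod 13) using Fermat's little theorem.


Fermat's little theorem: if p is prime and gcd(a,p)=1, then a^(p-1) ≡ 1 (mod p)
p = 13 is prime, gcd(12,13) = 1
Reduce exponent: 513 mod 12 = 9
So 12^513 ≡ 12^9 (mod 13)
12^9 mod 13 = 12

12^513 ≡ 12 (mod 13)


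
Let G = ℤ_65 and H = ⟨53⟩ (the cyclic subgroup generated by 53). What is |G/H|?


|⟨53⟩| = n / gcd(53, 65) = 65 / 1 = 65
H is normal (ℤ_65 is abelian).
|G/H| = |G| / |H| = 65 / 65 = 1

|G/H| = 1


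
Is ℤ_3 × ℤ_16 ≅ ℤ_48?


Comparing ℤ_3 × ℤ_16 and ℤ_48:
gcd(3,16) = 1, so ℤ_3 × ℤ_16 ≅ ℤ_48 (CRT)

Yes, ℤ_3 × ℤ_16 ≅ ℤ_48


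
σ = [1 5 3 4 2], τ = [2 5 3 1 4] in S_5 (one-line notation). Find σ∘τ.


σ∘τ: apply τ first, then σ
1 →τ 2 →σ 5
2 →τ 5 →σ 2
3 →τ 3 →σ 3
4 →τ 1 →σ 1
5 →τ 4 →σ 4

σ∘τ = [5 2 3 1 4]


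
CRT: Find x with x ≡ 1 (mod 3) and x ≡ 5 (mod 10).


m₁ = 3, m₂ = 10, gcd = 1, so CRT applies. M = m₁·m₂ = 30
Let M₁ = M/m₁ = 10, M₂ = M/m₂ = 3
Find y₁ ≡ M₁⁻¹ (mod m₁): 10⁻¹ ≡ 1 (mod 3)
Find y₂ ≡ M₂⁻¹ (mod m₂): 3⁻¹ ≡ 7 (mod 10)
x = a₁·M₁·y₁ + a₂·M₂·y₂ = 1·10·1 + 5·3·7 = 115
Reduce mod 30: x ≡ 25
Check: 25 mod 3 = 1 ✓, 25 mod 10 = 5 ✓

x ≡ 25 (mod 30)


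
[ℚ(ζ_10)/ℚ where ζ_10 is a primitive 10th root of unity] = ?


[ℚ(ζ_n):ℚ] = deg Φ_n(x) = φ(n). Here φ(10) = 4

[ℚ(ζ_10)/ℚ where ζ_10 is a primitive 10th root of unity] = 4


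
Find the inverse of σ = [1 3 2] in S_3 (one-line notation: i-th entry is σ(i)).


To find σ⁻¹, swap domain and range:
σ(1) = 1 → σ⁻¹(1) = 1
σ(2) = 3 → σ⁻¹(3) = 2
σ(3) = 2 → σ⁻¹(2) = 3

σ⁻¹ = [1 3 2]


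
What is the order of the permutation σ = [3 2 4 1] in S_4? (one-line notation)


Cycle decomposition: (1 3 4)
Cycle lengths: 3
Order = lcm(3) = 3

ord(σ) = 3


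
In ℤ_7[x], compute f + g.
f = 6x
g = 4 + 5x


Add coefficients mod 7:
x^0: 0 + 4 = 4 (mod 7)
x^1: 6 + 5 = 4 (mod 7)
Result: 4 + 4x

f + g = 4 + 4x


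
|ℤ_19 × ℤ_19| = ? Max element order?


|ℤ_19 × ℤ_19| = 19 × 19 = 361
Max element order = lcm(19,19) = 19
Cyclic? No (gcd=19)

|ℤ_19×ℤ_19| = 361, max element order = 19


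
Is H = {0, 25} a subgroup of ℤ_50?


Subgroup test for H = {0, 25} in (ℤ_50, +):
(1) 0 ∈ H? Yes
(2) Closure: for all a,b ∈ H, (a+b) mod 50 ∈ H? Yes
(3) Inverses: for all a ∈ H, -a mod 50 ∈ H? Yes

Yes, H is a subgroup of ℤ_50


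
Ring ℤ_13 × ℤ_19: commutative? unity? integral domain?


Direct product ring; commutative with unity (1,1); but (1,0)·(0,1) = (0,0) gives zero divisors, so not an integral domain
Commutative: Yes
Integral domain: No
Has unity: Yes

ℤ_13 × ℤ_19: Commutative=Yes, Unity=Yes


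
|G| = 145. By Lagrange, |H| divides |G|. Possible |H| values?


Lagrange's theorem: |H| divides |G|
|G| = 145
Divisors of 145: 1, 5, 29, 145

Possible subgroup orders: {1, 5, 29, 145}


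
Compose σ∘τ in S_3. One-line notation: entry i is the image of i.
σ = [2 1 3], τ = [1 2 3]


σ∘τ: apply τ first, then σ
1 →τ 1 →σ 2
2 →τ 2 →σ 1
3 →τ 3 →σ 3

σ∘τ = [2 1 3]


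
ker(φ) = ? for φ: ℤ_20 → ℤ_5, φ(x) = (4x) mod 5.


Kernel = preimage of identity
ker(φ) = {x ∈ ℤ_20 : 4x ≡ 0 (mod 5)}. Since 5 | 20, φ is well-defined. The kernel is the cyclic subgroup ⟨5⟩ of ℤ_20 (order 4), i.e. {0, 5, 10, 15}

ker(φ) = {0, 5, 10, 15}


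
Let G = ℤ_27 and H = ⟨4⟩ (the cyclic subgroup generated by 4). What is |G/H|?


|⟨4⟩| = n / gcd(4, 27) = 27 / 1 = 27
H is normal (ℤ_27 is abelian).
|G/H| = |G| / |H| = 27 / 27 = 1

|G/H| = 1


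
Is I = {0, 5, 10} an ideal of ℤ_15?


Check ideal conditions for I = {0, 5, 10} in ℤ_15:
(1) I is an additive subgroup? Yes
(2) For r ∈ ℤ_15 and a ∈ I: r·a ∈ I? Yes

Yes, I is an ideal of ℤ_15


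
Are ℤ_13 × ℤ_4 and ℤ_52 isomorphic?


Comparing ℤ_13 × ℤ_4 and ℤ_52:
gcd(13,4) = 1, so ℤ_13 × ℤ_4 ≅ ℤ_52 (CRT)

Yes, ℤ_13 × ℤ_4 ≅ ℤ_52


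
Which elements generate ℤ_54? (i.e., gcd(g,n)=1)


g generates ℤ_n iff gcd(g,n) = 1
Prime factors of 54: 2, 3
Generators are g ∈ {1,...,53} not divisible by any of these primes.
Generators: {1, 5, 7, 11, 13, 17, 19, 23, 25, 29, 31, 35, 37, 41, 43, 47, 49, 53}
Number of generators = φ(54) = 18

Generators of ℤ_54 = {1, 5, 7, 11, 13, 17, 19, 23, 25, 29, 31, 35, 37, 41, 43, 47, 49, 53}


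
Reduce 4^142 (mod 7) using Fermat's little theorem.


Fermat's little theorem: if p is prime and gcd(a,p)=1, then a^(p-1) ≡ 1 (mod p)
p = 7 is prime, gcd(4,7) = 1
Reduce exponent: 142 mod 6 = 4
So 4^142 ≡ 4^4 (mod 7)
4^4 mod 7 = 4

4^142 ≡ 4 (mod 7)


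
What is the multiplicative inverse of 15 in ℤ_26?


Use the extended Euclidean algorithm to write 1 = 15·s + 26·t; then s mod 26 is the inverse.
Euclidean algorithm:
  15 = 0·26 + 15
  26 = 1·15 + 11
  15 = 1·11 + 4
  11 = 2·4 + 3
  4 = 1·3 + 1
  3 = 3·1 + 0
gcd(15,26) = 1
Back-substitution gives: 15·(7) + 26·(-4) = 1
So 15⁻¹ ≡ 7 ≡ 7 (mod 26)
Check: 15 × 7 = 105 ≡ 1 (mod 26) ✓

15⁻¹ ≡ 7 (mod 26)


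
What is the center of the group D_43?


Z(G) = {g ∈ G | gx = xg for all x ∈ G}
For odd n, Z(D_n) = {e}: no nontrivial rotation commutes with all reflections

Z(D_43) = {e}


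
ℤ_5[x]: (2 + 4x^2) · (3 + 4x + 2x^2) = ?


Expand and collect like terms; reduce coefficients mod 5:
x^0: 2·3 = 6 ≡ 1 (mod 5)
x^1: 2·4 + 0·3 = 8 ≡ 3 (mod 5)
x^2: 2·2 + 0·4 + 4·3 = 16 ≡ 1 (mod 5)
x^3: 0·2 + 4·4 = 16 ≡ 1 (mod 5)
x^4: 4·2 = 8 ≡ 3 (mod 5)
Result: 1 + 3x + x^2 + x^3 + 3x^4

f · g = 1 + 3x + x^2 + x^3 + 3x^4


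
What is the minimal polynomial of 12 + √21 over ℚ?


Let α = 12 + √21. Then α - 12 = √21, so (α - 12)² = 21, giving α² - 24α + 123 = 0. Degree 2 and α ∉ ℚ, so this is the minimal polynomial.

Minimal polynomial: x² - 24x + 123


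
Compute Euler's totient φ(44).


Factor n: 44 = 2^2 × 11
φ(n) = n · ∏(1 - 1/p) over distinct primes p | n
φ(44) = 44 · (1 - 1/2) · (1 - 1/11) = 20

φ(44) = 20


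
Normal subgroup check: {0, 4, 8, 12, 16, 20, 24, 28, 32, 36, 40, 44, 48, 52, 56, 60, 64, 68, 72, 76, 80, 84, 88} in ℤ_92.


H = {0, 4, 8, 12, 16, 20, 24, 28, 32, 36, 40, 44, 48, 52, 56, 60, 64, 68, 72, 76, 80, 84, 88} in ℤ_92
ℤ_92 is abelian; every subgroup of an abelian group is normal

Yes, normal subgroup


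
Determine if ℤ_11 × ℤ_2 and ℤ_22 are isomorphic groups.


Comparing ℤ_11 × ℤ_2 and ℤ_22:
gcd(11,2) = 1, so ℤ_11 × ℤ_2 ≅ ℤ_22 (CRT)

Yes, ℤ_11 × ℤ_2 ≅ ℤ_22


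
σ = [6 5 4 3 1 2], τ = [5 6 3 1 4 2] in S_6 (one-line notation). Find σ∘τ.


σ∘τ: apply τ first, then σ
1 →τ 5 →σ 1
2 →τ 6 →σ 2
3 →τ 3 →σ 4
4 →τ 1 →σ 6
5 →τ 4 →σ 3
6 →τ 2 →σ 5

σ∘τ = [1 2 4 6 3 5]


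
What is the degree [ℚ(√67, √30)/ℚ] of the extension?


[ℚ(√67,√30):ℚ] = [ℚ(√67,√30):ℚ(√67)]·[ℚ(√67):ℚ] = 2·2 = 4

[ℚ(√67, √30)/ℚ] = 4


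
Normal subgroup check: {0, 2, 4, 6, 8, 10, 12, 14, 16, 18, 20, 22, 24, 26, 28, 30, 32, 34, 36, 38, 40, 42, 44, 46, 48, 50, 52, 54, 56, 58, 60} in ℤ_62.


H = {0, 2, 4, 6, 8, 10, 12, 14, 16, 18, 20, 22, 24, 26, 28, 30, 32, 34, 36, 38, 40, 42, 44, 46, 48, 50, 52, 54, 56, 58, 60} in ℤ_62
ℤ_62 is abelian; every subgroup of an abelian group is normal

Yes, normal subgroup


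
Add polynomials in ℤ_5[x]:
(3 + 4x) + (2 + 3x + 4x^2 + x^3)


Add coefficients mod 5:
x^0: 3 + 2 = 0 (mod 5)
x^1: 4 + 3 = 2 (mod 5)
x^2: 0 + 4 = 4 (mod 5)
x^3: 0 + 1 = 1 (mod 5)
Result: 2x + 4x^2 + x^3

f + g = 2x + 4x^2 + x^3


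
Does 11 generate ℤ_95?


g generates ℤ_n iff gcd(g, n) = 1
gcd(11, 95) = 1
Since gcd = 1, 11 is a generator.

Yes, 11 generates ℤ_95


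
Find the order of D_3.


|D_n| = 2n (n rotations and n reflections)
|D_3| = 2×3 = 6

|D_3| = 6


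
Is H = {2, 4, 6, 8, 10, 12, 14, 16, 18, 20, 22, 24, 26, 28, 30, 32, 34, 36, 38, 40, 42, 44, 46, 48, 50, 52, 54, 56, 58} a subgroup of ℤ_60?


Subgroup test for H = {2, 4, 6, 8, 10, 12, 14, 16, 18, 20, 22, 24, 26, 28, 30, 32, 34, 36, 38, 40, 42, 44, 46, 48, 50, 52, 54, 56, 58} in (ℤ_60, +):
(1) 0 ∈ H? No
(2) Closure: for all a,b ∈ H, (a+b) mod 60 ∈ H? No  [counterexample: 2 + 58 = 0 ∉ H]
(3) Inverses: for all a ∈ H, -a mod 60 ∈ H? Yes

No, H is not a subgroup of ℤ_60


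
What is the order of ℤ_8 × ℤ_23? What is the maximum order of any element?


|ℤ_8 × ℤ_23| = 8 × 23 = 184
Max element order = lcm(8,23) = 184
Cyclic? Yes (gcd=1)

|ℤ_8×ℤ_23| = 184, max element order = 184


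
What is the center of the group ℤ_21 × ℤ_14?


Z(G) = {g ∈ G | gx = xg for all x ∈ G}
Direct product of abelian groups is abelian, so Z(G) = G

Z(ℤ_21 × ℤ_14) = ℤ_21 × ℤ_14


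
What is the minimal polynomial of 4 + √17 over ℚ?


Let α = 4 + √17. Then α - 4 = √17, so (α - 4)² = 17, giving α² - 8α - 1 = 0. Degree 2 and α ∉ ℚ, so this is the minimal polynomial.

Minimal polynomial: x² - 8x - 1


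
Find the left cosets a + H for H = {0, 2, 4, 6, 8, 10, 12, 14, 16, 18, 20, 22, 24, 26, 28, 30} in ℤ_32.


H = {0, 2, 4, 6, 8, 10, 12, 14, 16, 18, 20, 22, 24, 26, 28, 30}, |H| = 16
Number of cosets = |G|/|H| = 32/16 = 2
0 + H = {0, 2, 4, 6, 8, 10, 12, 14, 16, 18, 20, 22, 24, 26, 28, 30}
1 + H = {1, 3, 5, 7, 9, 11, 13, 15, 17, 19, 21, 23, 25, 27, 29, 31}

Cosets: 0+H={0,2,4,6,8,10,12,14,16,18,20,22,24,26,28,30}; 1+H={1,3,5,7,9,11,13,15,17,19,21,23,25,27,29,31}
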